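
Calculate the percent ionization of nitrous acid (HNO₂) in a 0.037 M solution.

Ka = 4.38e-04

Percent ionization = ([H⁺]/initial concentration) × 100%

Using Ka equilibrium: x² + Ka×x - Ka×C = 0. Solving: [H⁺] = 3.8126e-03. Percent = (3.8126e-03/0.037) × 100

Percent ionization = 10.3%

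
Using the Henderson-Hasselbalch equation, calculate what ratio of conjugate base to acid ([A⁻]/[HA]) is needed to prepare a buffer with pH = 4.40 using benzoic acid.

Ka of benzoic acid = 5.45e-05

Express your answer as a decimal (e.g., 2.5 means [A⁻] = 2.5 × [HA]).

pKa = -log(5.45e-05) = 4.2636. pH = pKa + log([A⁻]/[HA]), so log([A⁻]/[HA]) = pH − pKa = 4.40 − 4.2636 = 0.1364. [A⁻]/[HA] = 10^(0.1364) = 1.37

[A⁻]/[HA] = 1.37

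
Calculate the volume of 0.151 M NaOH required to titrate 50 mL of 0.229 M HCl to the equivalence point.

At equivalence: moles acid = moles base. moles HCl = 0.229 × 50/1000 = 0.01145 mol. V_base = moles / 0.151 × 1000 = 75.8 mL.

V_{base} = 75.8 mL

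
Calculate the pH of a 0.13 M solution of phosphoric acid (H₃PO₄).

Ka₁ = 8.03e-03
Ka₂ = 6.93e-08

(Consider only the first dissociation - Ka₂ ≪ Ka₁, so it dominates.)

First dissociation dominates. From Ka₁ = [H⁺][HA⁻]/[H₂A], x² + Ka₁·x − Ka₁·C = 0 with C = 0.13 M and Ka₁ = 8.03e-03. Solving: [H⁺] = (−Ka₁ + √(Ka₁² + 4·Ka₁·C)) / 2 = 2.8543e-02 M. pH = -log(2.8543e-02) = 1.54.

pH = 1.54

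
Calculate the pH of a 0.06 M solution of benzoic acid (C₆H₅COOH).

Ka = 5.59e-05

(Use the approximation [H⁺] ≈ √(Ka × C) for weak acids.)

[H⁺] = √(Ka × C) = √(5.59e-05 × 0.06) = 1.8314e-03. pH = -log(1.8314e-03)

pH = 2.74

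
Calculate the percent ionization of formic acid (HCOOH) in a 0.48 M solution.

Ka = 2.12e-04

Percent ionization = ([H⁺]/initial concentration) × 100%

Using Ka equilibrium: x² + Ka×x - Ka×C = 0. Solving: [H⁺] = 9.9822e-03. Percent = (9.9822e-03/0.48) × 100

Percent ionization = 2.08%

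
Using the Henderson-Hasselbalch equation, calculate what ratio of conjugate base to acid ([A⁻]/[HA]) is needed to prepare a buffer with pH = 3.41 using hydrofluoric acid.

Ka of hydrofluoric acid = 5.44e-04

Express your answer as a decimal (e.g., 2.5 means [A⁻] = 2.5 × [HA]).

pKa = -log(5.44e-04) = 3.2644. pH = pKa + log([A⁻]/[HA]), so log([A⁻]/[HA]) = pH − pKa = 3.41 − 3.2644 = 0.1456. [A⁻]/[HA] = 10^(0.1456) = 1.40

[A⁻]/[HA] = 1.40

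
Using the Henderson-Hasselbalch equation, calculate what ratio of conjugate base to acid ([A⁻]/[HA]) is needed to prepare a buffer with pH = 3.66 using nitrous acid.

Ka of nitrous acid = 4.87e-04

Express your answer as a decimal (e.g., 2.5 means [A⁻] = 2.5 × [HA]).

pKa = -log(4.87e-04) = 3.3125. pH = pKa + log([A⁻]/[HA]), so log([A⁻]/[HA]) = pH − pKa = 3.66 − 3.3125 = 0.3475. [A⁻]/[HA] = 10^(0.3475) = 2.23

[A⁻]/[HA] = 2.23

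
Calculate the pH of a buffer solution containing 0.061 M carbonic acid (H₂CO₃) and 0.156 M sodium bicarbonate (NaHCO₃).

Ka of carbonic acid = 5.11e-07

pKa = -log(5.11e-07) = 6.29. pH = pKa + log([A⁻]/[HA]) = 6.29 + log(0.156/0.061)

pH = 6.70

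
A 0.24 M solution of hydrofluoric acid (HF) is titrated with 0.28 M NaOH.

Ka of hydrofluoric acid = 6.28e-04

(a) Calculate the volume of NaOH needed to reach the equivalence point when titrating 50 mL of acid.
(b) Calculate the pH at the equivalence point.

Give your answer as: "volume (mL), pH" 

moles acid = 0.24 × 50/1000 = 0.012 mol; V_base = moles/0.28 × 1000 = 42.9 mL. At equivalence only the conjugate base is present: [A⁻] = 0.012/0.093 = 1.2923e-01 M. Kb = Kw/Ka = 1.59e-11; [OH⁻] = √(Kb × [A⁻]) = 1.4345e-06; pOH = 5.84; pH = 14 - pOH = 8.16.

V = 42.9 mL, pH = 8.16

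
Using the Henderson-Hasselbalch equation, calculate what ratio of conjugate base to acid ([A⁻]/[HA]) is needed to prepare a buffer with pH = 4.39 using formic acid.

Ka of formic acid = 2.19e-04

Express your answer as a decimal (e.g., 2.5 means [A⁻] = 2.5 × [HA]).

pKa = -log(2.19e-04) = 3.6596. pH = pKa + log([A⁻]/[HA]), so log([A⁻]/[HA]) = pH − pKa = 4.39 − 3.6596 = 0.7304. [A⁻]/[HA] = 10^(0.7304) = 5.38

[A⁻]/[HA] = 5.38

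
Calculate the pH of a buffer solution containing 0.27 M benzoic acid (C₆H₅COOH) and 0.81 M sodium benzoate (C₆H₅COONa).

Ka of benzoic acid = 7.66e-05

pKa = -log(7.66e-05) = 4.12. pH = pKa + log([A⁻]/[HA]) = 4.12 + log(0.81/0.27)

pH = 4.59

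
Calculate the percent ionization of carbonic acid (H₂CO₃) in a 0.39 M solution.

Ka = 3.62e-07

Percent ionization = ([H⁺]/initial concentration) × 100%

Using Ka equilibrium: x² + Ka×x - Ka×C = 0. Solving: [H⁺] = 3.7556e-04. Percent = (3.7556e-04/0.39) × 100

Percent ionization = 0.0963%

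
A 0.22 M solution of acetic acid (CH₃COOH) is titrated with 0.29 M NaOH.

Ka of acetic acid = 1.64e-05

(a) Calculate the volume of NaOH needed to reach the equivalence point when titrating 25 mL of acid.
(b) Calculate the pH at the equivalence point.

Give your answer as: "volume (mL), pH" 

moles acid = 0.22 × 25/1000 = 0.0055 mol; V_base = moles/0.29 × 1000 = 19.0 mL. At equivalence only the conjugate base is present: [A⁻] = 0.0055/0.044 = 1.2510e-01 M. Kb = Kw/Ka = 6.10e-10; [OH⁻] = √(Kb × [A⁻]) = 8.7338e-06; pOH = 5.06; pH = 14 - pOH = 8.94.

V = 19.0 mL, pH = 8.94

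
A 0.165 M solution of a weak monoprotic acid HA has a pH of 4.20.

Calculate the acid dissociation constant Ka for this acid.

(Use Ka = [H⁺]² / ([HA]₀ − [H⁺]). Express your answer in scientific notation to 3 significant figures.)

[H⁺] = 10^(−pH) = 10^(−4.20) = 6.310e-05 M. For HA ⇌ H⁺ + A⁻, Ka = [H⁺][A⁻]/[HA] = [H⁺]² / ([HA]₀ − [H⁺]) = (6.310e-05)² / (0.165 − 6.310e-05) = 2.41e-08.

K_a = 2.41e-08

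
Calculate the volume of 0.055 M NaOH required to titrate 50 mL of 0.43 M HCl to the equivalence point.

At equivalence: moles acid = moles base. moles HCl = 0.43 × 50/1000 = 0.0215 mol. V_base = moles / 0.055 × 1000 = 390.9 mL.

V_{base} = 390.9 mL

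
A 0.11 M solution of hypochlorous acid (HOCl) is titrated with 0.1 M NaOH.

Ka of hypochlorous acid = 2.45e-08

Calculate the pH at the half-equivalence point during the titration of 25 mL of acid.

At half-equivalence [HA] = [A⁻], so Henderson-Hasselbalch gives pH = pKa = -log(2.45e-08) = 7.61.

pH = pKa = 7.61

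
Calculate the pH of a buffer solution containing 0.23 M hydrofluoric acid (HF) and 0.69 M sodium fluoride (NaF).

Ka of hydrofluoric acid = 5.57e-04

pKa = -log(5.57e-04) = 3.25. pH = pKa + log([A⁻]/[HA]) = 3.25 + log(0.69/0.23)

pH = 3.73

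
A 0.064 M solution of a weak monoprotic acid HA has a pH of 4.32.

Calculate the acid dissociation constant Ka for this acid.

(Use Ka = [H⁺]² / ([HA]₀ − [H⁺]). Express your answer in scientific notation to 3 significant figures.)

[H⁺] = 10^(−pH) = 10^(−4.32) = 4.786e-05 M. For HA ⇌ H⁺ + A⁻, Ka = [H⁺][A⁻]/[HA] = [H⁺]² / ([HA]₀ − [H⁺]) = (4.786e-05)² / (0.064 − 4.786e-05) = 3.58e-08.

K_a = 3.58e-08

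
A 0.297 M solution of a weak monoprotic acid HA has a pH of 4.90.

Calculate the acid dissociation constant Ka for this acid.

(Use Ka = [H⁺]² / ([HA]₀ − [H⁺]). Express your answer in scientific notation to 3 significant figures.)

[H⁺] = 10^(−pH) = 10^(−4.90) = 1.259e-05 M. For HA ⇌ H⁺ + A⁻, Ka = [H⁺][A⁻]/[HA] = [H⁺]² / ([HA]₀ − [H⁺]) = (1.259e-05)² / (0.297 − 1.259e-05) = 5.34e-10.

K_a = 5.34e-10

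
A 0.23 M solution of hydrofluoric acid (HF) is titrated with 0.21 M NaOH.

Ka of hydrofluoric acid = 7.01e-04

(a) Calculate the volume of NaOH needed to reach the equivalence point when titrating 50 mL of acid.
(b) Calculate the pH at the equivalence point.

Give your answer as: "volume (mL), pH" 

moles acid = 0.23 × 50/1000 = 0.0115 mol; V_base = moles/0.21 × 1000 = 54.8 mL. At equivalence only the conjugate base is present: [A⁻] = 0.0115/0.105 = 1.0977e-01 M. Kb = Kw/Ka = 1.43e-11; [OH⁻] = √(Kb × [A⁻]) = 1.2514e-06; pOH = 5.90; pH = 14 - pOH = 8.10.

V = 54.8 mL, pH = 8.10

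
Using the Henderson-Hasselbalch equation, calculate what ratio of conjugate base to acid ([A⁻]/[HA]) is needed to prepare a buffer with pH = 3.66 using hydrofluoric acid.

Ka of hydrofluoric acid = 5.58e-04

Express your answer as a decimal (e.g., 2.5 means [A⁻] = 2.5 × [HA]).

pKa = -log(5.58e-04) = 3.2534. pH = pKa + log([A⁻]/[HA]), so log([A⁻]/[HA]) = pH − pKa = 3.66 − 3.2534 = 0.4066. [A⁻]/[HA] = 10^(0.4066) = 2.55

[A⁻]/[HA] = 2.55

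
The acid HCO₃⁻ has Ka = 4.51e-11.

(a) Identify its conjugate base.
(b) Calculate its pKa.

(a) The conjugate base is formed by removing one H⁺ from HCO₃⁻, giving CO₃²⁻. (b) pKa = -log(Ka) = -log(4.51e-11) = 10.35.

Conjugate base: CO₃²⁻; pK_a = 10.35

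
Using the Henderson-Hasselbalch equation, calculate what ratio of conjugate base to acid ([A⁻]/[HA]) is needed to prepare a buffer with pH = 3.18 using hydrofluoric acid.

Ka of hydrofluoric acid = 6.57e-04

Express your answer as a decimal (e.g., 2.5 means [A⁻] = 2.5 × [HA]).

pKa = -log(6.57e-04) = 3.1824. pH = pKa + log([A⁻]/[HA]), so log([A⁻]/[HA]) = pH − pKa = 3.18 − 3.1824 = -0.0024. [A⁻]/[HA] = 10^(-0.0024) = 0.994

[A⁻]/[HA] = 0.994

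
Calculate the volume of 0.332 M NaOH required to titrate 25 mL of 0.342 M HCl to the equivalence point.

At equivalence: moles acid = moles base. moles HCl = 0.342 × 25/1000 = 0.00855 mol. V_base = moles / 0.332 × 1000 = 25.8 mL.

V_{base} = 25.8 mL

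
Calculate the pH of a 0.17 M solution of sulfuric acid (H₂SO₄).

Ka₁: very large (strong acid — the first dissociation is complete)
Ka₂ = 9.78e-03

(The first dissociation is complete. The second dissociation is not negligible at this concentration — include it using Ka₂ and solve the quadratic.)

First dissociation is complete: [H⁺]₀ = [HSO₄⁻]₀ = C = 0.17 M. Second dissociation HSO₄⁻ ⇌ H⁺ + SO₄²⁻: let x = [SO₄²⁻]. Ka₂ = (C + x)·x / (C − x) = 9.78e-03 → x² + (C + Ka₂)·x − Ka₂·C = 0 → x² + 0.17978·x − 1.663e-03 = 0. x = (−0.17978 + √(0.17978² + 4 × 1.663e-03)) / 2 = 8.8157e-03 M. [H⁺] = C + x = 0.17 + 8.8157e-03 = 1.7882e-01 M. pH = -log(1.7882e-01) = 0.75.

pH = 0.75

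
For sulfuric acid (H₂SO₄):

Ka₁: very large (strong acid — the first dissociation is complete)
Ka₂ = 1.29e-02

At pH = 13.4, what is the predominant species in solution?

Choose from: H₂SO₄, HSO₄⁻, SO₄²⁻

The first dissociation is complete, so H₂SO₄ itself is never the predominant species in water; pKa₂ = -log(1.29e-02) = 1.89. For a polyprotic acid the predominant species crosses at each pKa: below pKa_n the protonated form dominates, above it the deprotonated form does. At pH = 13.4, the predominant species is SO₄²⁻.

SO₄²⁻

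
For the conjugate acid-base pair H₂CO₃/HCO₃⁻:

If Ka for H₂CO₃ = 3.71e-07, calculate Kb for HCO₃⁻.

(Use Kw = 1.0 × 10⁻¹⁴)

For a conjugate pair Ka × Kb = Kw, so Kb = Kw/Ka = 1.0 × 10⁻¹⁴ / 3.71e-07 = 2.70e-08.

K_b = 2.70e-08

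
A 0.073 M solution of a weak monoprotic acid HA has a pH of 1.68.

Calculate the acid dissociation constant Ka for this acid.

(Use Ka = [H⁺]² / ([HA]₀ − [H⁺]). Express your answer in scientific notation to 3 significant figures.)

[H⁺] = 10^(−pH) = 10^(−1.68) = 2.089e-02 M. For HA ⇌ H⁺ + A⁻, Ka = [H⁺][A⁻]/[HA] = [H⁺]² / ([HA]₀ − [H⁺]) = (2.089e-02)² / (0.073 − 2.089e-02) = 8.38e-03.

K_a = 8.38e-03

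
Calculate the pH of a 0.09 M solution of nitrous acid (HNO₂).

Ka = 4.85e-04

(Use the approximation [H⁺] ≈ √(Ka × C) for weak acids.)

[H⁺] = √(Ka × C) = √(4.85e-04 × 0.09) = 6.6068e-03. pH = -log(6.6068e-03)

pH = 2.18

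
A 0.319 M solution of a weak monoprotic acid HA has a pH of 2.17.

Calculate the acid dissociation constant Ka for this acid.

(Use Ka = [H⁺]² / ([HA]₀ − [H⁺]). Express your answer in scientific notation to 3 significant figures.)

[H⁺] = 10^(−pH) = 10^(−2.17) = 6.761e-03 M. For HA ⇌ H⁺ + A⁻, Ka = [H⁺][A⁻]/[HA] = [H⁺]² / ([HA]₀ − [H⁺]) = (6.761e-03)² / (0.319 − 6.761e-03) = 1.46e-04.

K_a = 1.46e-04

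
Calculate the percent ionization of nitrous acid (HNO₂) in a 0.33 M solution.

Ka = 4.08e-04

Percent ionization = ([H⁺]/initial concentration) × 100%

Using Ka equilibrium: x² + Ka×x - Ka×C = 0. Solving: [H⁺] = 1.1401e-02. Percent = (1.1401e-02/0.33) × 100

Percent ionization = 3.45%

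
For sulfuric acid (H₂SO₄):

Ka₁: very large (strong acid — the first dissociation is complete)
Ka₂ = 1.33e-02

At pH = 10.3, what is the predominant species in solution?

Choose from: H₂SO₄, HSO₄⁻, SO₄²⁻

The first dissociation is complete, so H₂SO₄ itself is never the predominant species in water; pKa₂ = -log(1.33e-02) = 1.88. For a polyprotic acid the predominant species crosses at each pKa: below pKa_n the protonated form dominates, above it the deprotonated form does. At pH = 10.3, the predominant species is SO₄²⁻.

SO₄²⁻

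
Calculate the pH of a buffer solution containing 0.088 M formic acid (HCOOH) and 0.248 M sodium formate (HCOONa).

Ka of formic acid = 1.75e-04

pKa = -log(1.75e-04) = 3.76. pH = pKa + log([A⁻]/[HA]) = 3.76 + log(0.248/0.088)

pH = 4.21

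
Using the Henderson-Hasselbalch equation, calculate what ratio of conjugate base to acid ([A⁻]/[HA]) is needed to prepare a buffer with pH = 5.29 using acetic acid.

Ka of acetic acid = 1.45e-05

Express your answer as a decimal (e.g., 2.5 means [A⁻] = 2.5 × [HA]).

pKa = -log(1.45e-05) = 4.8386. pH = pKa + log([A⁻]/[HA]), so log([A⁻]/[HA]) = pH − pKa = 5.29 − 4.8386 = 0.4514. [A⁻]/[HA] = 10^(0.4514) = 2.83

[A⁻]/[HA] = 2.83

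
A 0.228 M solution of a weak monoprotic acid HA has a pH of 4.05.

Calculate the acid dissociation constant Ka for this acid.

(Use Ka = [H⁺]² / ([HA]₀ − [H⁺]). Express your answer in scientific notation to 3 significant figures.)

[H⁺] = 10^(−pH) = 10^(−4.05) = 8.913e-05 M. For HA ⇌ H⁺ + A⁻, Ka = [H⁺][A⁻]/[HA] = [H⁺]² / ([HA]₀ − [H⁺]) = (8.913e-05)² / (0.228 − 8.913e-05) = 3.49e-08.

K_a = 3.49e-08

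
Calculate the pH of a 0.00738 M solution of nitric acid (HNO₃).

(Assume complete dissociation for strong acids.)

[H⁺] = 0.00738 M for strong acid. pH = -log[H⁺] = -log(0.00738)

pH = 2.13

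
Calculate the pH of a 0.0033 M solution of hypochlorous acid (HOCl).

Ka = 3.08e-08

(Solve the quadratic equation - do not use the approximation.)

x² + Ka×x - Ka×C = 0. Using quadratic formula: [H⁺] = 1.0066e-05

pH = 5.00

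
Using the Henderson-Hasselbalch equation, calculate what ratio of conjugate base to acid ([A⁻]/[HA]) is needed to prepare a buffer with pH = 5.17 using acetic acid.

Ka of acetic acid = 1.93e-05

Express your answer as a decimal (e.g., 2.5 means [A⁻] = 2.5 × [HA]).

pKa = -log(1.93e-05) = 4.7144. pH = pKa + log([A⁻]/[HA]), so log([A⁻]/[HA]) = pH − pKa = 5.17 − 4.7144 = 0.4556. [A⁻]/[HA] = 10^(0.4556) = 2.85

[A⁻]/[HA] = 2.85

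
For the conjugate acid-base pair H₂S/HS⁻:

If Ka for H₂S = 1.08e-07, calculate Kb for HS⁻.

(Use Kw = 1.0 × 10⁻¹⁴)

For a conjugate pair Ka × Kb = Kw, so Kb = Kw/Ka = 1.0 × 10⁻¹⁴ / 1.08e-07 = 9.26e-08.

K_b = 9.26e-08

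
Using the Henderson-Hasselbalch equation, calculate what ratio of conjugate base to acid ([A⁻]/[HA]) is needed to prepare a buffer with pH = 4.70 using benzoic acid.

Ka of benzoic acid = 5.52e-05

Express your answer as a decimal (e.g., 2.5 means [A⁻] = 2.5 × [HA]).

pKa = -log(5.52e-05) = 4.2581. pH = pKa + log([A⁻]/[HA]), so log([A⁻]/[HA]) = pH − pKa = 4.70 − 4.2581 = 0.4419. [A⁻]/[HA] = 10^(0.4419) = 2.77

[A⁻]/[HA] = 2.77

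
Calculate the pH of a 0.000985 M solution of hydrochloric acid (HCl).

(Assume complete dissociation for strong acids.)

[H⁺] = 0.000985 M for strong acid. pH = -log[H⁺] = -log(0.000985)

pH = 3.01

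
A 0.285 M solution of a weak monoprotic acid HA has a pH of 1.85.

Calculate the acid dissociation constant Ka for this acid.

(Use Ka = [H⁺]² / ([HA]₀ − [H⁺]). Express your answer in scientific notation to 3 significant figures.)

[H⁺] = 10^(−pH) = 10^(−1.85) = 1.413e-02 M. For HA ⇌ H⁺ + A⁻, Ka = [H⁺][A⁻]/[HA] = [H⁺]² / ([HA]₀ − [H⁺]) = (1.413e-02)² / (0.285 − 1.413e-02) = 7.37e-04.

K_a = 7.37e-04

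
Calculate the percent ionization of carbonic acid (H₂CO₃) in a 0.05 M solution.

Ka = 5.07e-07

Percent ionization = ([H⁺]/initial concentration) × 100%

Using Ka equilibrium: x² + Ka×x - Ka×C = 0. Solving: [H⁺] = 1.5896e-04. Percent = (1.5896e-04/0.05) × 100

Percent ionization = 0.318%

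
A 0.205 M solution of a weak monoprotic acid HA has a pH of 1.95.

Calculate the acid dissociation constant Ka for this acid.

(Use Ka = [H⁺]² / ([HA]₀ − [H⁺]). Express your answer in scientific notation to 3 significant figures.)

[H⁺] = 10^(−pH) = 10^(−1.95) = 1.122e-02 M. For HA ⇌ H⁺ + A⁻, Ka = [H⁺][A⁻]/[HA] = [H⁺]² / ([HA]₀ − [H⁺]) = (1.122e-02)² / (0.205 − 1.122e-02) = 6.50e-04.

K_a = 6.50e-04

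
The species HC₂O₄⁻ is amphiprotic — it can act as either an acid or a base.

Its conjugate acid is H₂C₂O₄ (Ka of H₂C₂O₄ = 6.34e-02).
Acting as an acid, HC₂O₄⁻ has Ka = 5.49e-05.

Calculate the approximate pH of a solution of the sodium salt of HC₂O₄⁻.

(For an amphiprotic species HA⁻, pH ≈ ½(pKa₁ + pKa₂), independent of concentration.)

pKa₁ = -log(6.34e-02) = 1.20; pKa₂ = -log(5.49e-05) = 4.26. For an amphiprotic species, pH ≈ ½(pKa₁ + pKa₂) = ½(1.20 + 4.26) = 2.73.

pH = 2.73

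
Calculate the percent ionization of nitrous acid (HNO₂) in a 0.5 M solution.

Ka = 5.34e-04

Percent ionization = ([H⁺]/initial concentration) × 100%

Using Ka equilibrium: x² + Ka×x - Ka×C = 0. Solving: [H⁺] = 1.6075e-02. Percent = (1.6075e-02/0.5) × 100

Percent ionization = 3.22%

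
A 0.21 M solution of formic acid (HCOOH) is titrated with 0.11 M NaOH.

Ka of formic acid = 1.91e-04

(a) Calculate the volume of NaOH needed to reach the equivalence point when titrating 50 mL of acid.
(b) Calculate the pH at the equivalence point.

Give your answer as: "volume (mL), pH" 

moles acid = 0.21 × 50/1000 = 0.0105 mol; V_base = moles/0.11 × 1000 = 95.5 mL. At equivalence only the conjugate base is present: [A⁻] = 0.0105/0.145 = 7.2188e-02 M. Kb = Kw/Ka = 5.24e-11; [OH⁻] = √(Kb × [A⁻]) = 1.9441e-06; pOH = 5.71; pH = 14 - pOH = 8.29.

V = 95.5 mL, pH = 8.29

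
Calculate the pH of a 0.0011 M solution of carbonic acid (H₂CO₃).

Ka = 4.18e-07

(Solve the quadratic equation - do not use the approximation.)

x² + Ka×x - Ka×C = 0. Using quadratic formula: [H⁺] = 2.1235e-05

pH = 4.67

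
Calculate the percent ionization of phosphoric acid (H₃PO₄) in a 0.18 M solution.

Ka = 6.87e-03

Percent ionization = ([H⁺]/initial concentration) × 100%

Using Ka equilibrium: x² + Ka×x - Ka×C = 0. Solving: [H⁺] = 3.1898e-02. Percent = (3.1898e-02/0.18) × 100

Percent ionization = 17.7%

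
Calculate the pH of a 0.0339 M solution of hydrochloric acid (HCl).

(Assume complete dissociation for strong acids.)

[H⁺] = 0.0339 M for strong acid. pH = -log[H⁺] = -log(0.0339)

pH = 1.47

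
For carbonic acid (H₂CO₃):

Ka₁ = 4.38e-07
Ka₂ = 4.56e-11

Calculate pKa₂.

pKa₂ = -log(Ka₂) = -log(4.56e-11) = 10.34.

pK_{a2} = 10.34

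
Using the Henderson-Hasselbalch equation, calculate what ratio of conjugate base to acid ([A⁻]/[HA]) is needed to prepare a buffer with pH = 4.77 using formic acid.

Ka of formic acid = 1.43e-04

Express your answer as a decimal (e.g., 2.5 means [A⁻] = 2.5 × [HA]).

pKa = -log(1.43e-04) = 3.8447. pH = pKa + log([A⁻]/[HA]), so log([A⁻]/[HA]) = pH − pKa = 4.77 − 3.8447 = 0.9253. [A⁻]/[HA] = 10^(0.9253) = 8.42

[A⁻]/[HA] = 8.42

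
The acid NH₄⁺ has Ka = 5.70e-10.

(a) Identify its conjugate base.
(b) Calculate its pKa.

(a) The conjugate base is formed by removing one H⁺ from NH₄⁺, giving NH₃. (b) pKa = -log(Ka) = -log(5.70e-10) = 9.24.

Conjugate base: NH₃; pK_a = 9.24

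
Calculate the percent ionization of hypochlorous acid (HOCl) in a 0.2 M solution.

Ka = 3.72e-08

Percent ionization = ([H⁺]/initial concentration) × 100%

Using Ka equilibrium: x² + Ka×x - Ka×C = 0. Solving: [H⁺] = 8.6237e-05. Percent = (8.6237e-05/0.2) × 100

Percent ionization = 0.0431%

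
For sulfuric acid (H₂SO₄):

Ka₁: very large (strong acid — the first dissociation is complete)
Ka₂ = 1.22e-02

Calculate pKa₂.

pKa₂ = -log(Ka₂) = -log(1.22e-02) = 1.91.

pK_{a2} = 1.91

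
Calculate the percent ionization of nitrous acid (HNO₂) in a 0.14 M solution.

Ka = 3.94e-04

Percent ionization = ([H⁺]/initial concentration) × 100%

Using Ka equilibrium: x² + Ka×x - Ka×C = 0. Solving: [H⁺] = 7.2326e-03. Percent = (7.2326e-03/0.14) × 100

Percent ionization = 5.17%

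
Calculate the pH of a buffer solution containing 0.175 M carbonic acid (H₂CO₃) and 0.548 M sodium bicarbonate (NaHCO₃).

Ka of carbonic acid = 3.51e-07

pKa = -log(3.51e-07) = 6.45. pH = pKa + log([A⁻]/[HA]) = 6.45 + log(0.548/0.175)

pH = 6.95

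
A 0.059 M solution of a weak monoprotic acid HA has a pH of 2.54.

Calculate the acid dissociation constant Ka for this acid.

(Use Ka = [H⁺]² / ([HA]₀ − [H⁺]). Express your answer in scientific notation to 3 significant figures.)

[H⁺] = 10^(−pH) = 10^(−2.54) = 2.884e-03 M. For HA ⇌ H⁺ + A⁻, Ka = [H⁺][A⁻]/[HA] = [H⁺]² / ([HA]₀ − [H⁺]) = (2.884e-03)² / (0.059 − 2.884e-03) = 1.48e-04.

K_a = 1.48e-04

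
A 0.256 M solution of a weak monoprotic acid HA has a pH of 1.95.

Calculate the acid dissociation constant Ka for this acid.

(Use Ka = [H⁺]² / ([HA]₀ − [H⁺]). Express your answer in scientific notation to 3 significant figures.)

[H⁺] = 10^(−pH) = 10^(−1.95) = 1.122e-02 M. For HA ⇌ H⁺ + A⁻, Ka = [H⁺][A⁻]/[HA] = [H⁺]² / ([HA]₀ − [H⁺]) = (1.122e-02)² / (0.256 − 1.122e-02) = 5.14e-04.

K_a = 5.14e-04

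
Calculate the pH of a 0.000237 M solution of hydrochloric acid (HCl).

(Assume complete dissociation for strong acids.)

[H⁺] = 0.000237 M for strong acid. pH = -log[H⁺] = -log(0.000237)

pH = 3.63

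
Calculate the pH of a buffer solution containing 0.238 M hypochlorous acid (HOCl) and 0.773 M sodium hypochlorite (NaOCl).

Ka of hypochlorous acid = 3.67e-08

pKa = -log(3.67e-08) = 7.44. pH = pKa + log([A⁻]/[HA]) = 7.44 + log(0.773/0.238)

pH = 7.95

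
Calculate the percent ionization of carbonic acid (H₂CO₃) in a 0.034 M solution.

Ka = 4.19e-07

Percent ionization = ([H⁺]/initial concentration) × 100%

Using Ka equilibrium: x² + Ka×x - Ka×C = 0. Solving: [H⁺] = 1.1915e-04. Percent = (1.1915e-04/0.034) × 100

Percent ionization = 0.35%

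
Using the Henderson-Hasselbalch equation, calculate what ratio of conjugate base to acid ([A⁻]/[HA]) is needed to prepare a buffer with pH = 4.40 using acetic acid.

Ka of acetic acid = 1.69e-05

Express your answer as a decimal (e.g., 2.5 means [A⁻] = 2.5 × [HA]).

pKa = -log(1.69e-05) = 4.7721. pH = pKa + log([A⁻]/[HA]), so log([A⁻]/[HA]) = pH − pKa = 4.40 − 4.7721 = -0.3721. [A⁻]/[HA] = 10^(-0.3721) = 0.425

[A⁻]/[HA] = 0.425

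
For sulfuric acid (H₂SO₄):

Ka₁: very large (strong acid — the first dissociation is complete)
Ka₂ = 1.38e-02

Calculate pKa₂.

pKa₂ = -log(Ka₂) = -log(1.38e-02) = 1.86.

pK_{a2} = 1.86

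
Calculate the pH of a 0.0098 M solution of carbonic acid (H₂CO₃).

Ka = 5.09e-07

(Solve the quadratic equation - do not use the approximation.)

x² + Ka×x - Ka×C = 0. Using quadratic formula: [H⁺] = 7.0373e-05

pH = 4.15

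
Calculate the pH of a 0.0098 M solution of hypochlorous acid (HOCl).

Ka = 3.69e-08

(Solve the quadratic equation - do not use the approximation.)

x² + Ka×x - Ka×C = 0. Using quadratic formula: [H⁺] = 1.8998e-05

pH = 4.72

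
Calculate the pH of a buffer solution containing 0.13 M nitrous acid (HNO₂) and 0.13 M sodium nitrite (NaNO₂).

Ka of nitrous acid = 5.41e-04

pKa = -log(5.41e-04) = 3.27. pH = pKa + log([A⁻]/[HA]) = 3.27 + log(0.13/0.13)

pH = 3.27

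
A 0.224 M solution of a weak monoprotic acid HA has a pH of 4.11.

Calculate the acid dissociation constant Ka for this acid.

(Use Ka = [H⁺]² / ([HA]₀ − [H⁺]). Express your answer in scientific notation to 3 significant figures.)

[H⁺] = 10^(−pH) = 10^(−4.11) = 7.762e-05 M. For HA ⇌ H⁺ + A⁻, Ka = [H⁺][A⁻]/[HA] = [H⁺]² / ([HA]₀ − [H⁺]) = (7.762e-05)² / (0.224 − 7.762e-05) = 2.69e-08.

K_a = 2.69e-08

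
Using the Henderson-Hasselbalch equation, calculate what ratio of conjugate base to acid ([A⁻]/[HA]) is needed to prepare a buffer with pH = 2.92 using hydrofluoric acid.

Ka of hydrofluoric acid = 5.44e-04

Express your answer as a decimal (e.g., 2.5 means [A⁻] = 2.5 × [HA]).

pKa = -log(5.44e-04) = 3.2644. pH = pKa + log([A⁻]/[HA]), so log([A⁻]/[HA]) = pH − pKa = 2.92 − 3.2644 = -0.3444. [A⁻]/[HA] = 10^(-0.3444) = 0.452

[A⁻]/[HA] = 0.452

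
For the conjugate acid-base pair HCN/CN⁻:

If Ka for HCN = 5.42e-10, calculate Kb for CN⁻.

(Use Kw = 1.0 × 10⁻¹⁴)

For a conjugate pair Ka × Kb = Kw, so Kb = Kw/Ka = 1.0 × 10⁻¹⁴ / 5.42e-10 = 1.85e-05.

K_b = 1.85e-05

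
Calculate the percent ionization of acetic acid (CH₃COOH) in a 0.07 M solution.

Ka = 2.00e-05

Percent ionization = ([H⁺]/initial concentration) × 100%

Using Ka equilibrium: x² + Ka×x - Ka×C = 0. Solving: [H⁺] = 1.1733e-03. Percent = (1.1733e-03/0.07) × 100

Percent ionization = 1.68%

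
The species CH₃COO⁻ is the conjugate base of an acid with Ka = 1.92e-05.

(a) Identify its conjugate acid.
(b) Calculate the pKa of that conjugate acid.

(a) The conjugate acid is formed by adding one H⁺ to CH₃COO⁻, giving CH₃COOH. (b) pKa = -log(Ka) = -log(1.92e-05) = 4.72.

Conjugate acid: CH₃COOH; pK_a = 4.72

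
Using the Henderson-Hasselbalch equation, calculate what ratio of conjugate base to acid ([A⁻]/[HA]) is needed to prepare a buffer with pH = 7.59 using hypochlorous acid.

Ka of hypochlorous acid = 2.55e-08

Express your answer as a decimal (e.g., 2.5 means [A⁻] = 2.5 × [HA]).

pKa = -log(2.55e-08) = 7.5935. pH = pKa + log([A⁻]/[HA]), so log([A⁻]/[HA]) = pH − pKa = 7.59 − 7.5935 = -0.0035. [A⁻]/[HA] = 10^(-0.0035) = 0.992

[A⁻]/[HA] = 0.992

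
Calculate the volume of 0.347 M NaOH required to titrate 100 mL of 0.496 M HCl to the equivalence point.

At equivalence: moles acid = moles base. moles HCl = 0.496 × 100/1000 = 0.0496 mol. V_base = moles / 0.347 × 1000 = 142.9 mL.

V_{base} = 142.9 mL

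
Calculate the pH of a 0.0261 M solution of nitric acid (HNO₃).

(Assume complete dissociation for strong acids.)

[H⁺] = 0.0261 M for strong acid. pH = -log[H⁺] = -log(0.0261)

pH = 1.58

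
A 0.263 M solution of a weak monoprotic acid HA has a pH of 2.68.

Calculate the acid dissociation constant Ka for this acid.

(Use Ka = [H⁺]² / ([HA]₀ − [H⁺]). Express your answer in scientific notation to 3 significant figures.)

[H⁺] = 10^(−pH) = 10^(−2.68) = 2.089e-03 M. For HA ⇌ H⁺ + A⁻, Ka = [H⁺][A⁻]/[HA] = [H⁺]² / ([HA]₀ − [H⁺]) = (2.089e-03)² / (0.263 − 2.089e-03) = 1.67e-05.

K_a = 1.67e-05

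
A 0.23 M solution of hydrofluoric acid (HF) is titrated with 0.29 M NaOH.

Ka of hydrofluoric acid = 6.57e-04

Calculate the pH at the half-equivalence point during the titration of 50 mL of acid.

At half-equivalence [HA] = [A⁻], so Henderson-Hasselbalch gives pH = pKa = -log(6.57e-04) = 3.18.

pH = pKa = 3.18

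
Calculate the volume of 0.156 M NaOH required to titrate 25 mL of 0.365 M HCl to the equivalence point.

At equivalence: moles acid = moles base. moles HCl = 0.365 × 25/1000 = 0.009125 mol. V_base = moles / 0.156 × 1000 = 58.5 mL.

V_{base} = 58.5 mL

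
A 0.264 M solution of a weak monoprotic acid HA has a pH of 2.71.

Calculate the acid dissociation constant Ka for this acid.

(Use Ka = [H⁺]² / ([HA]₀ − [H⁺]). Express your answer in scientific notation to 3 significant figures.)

[H⁺] = 10^(−pH) = 10^(−2.71) = 1.950e-03 M. For HA ⇌ H⁺ + A⁻, Ka = [H⁺][A⁻]/[HA] = [H⁺]² / ([HA]₀ − [H⁺]) = (1.950e-03)² / (0.264 − 1.950e-03) = 1.45e-05.

K_a = 1.45e-05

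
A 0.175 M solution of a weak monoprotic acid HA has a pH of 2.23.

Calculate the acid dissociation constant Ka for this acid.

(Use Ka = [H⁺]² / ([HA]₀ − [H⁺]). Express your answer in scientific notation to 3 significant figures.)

[H⁺] = 10^(−pH) = 10^(−2.23) = 5.888e-03 M. For HA ⇌ H⁺ + A⁻, Ka = [H⁺][A⁻]/[HA] = [H⁺]² / ([HA]₀ − [H⁺]) = (5.888e-03)² / (0.175 − 5.888e-03) = 2.05e-04.

K_a = 2.05e-04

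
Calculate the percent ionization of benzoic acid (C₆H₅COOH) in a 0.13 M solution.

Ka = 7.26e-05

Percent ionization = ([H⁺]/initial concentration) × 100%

Using Ka equilibrium: x² + Ka×x - Ka×C = 0. Solving: [H⁺] = 3.0360e-03. Percent = (3.0360e-03/0.13) × 100

Percent ionization = 2.34%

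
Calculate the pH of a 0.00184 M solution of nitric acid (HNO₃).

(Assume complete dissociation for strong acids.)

[H⁺] = 0.00184 M for strong acid. pH = -log[H⁺] = -log(0.00184)

pH = 2.74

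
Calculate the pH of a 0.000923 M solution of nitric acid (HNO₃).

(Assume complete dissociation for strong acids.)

[H⁺] = 0.000923 M for strong acid. pH = -log[H⁺] = -log(0.000923)

pH = 3.03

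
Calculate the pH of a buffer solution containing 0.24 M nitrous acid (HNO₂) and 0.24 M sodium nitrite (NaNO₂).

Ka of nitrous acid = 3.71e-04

pKa = -log(3.71e-04) = 3.43. pH = pKa + log([A⁻]/[HA]) = 3.43 + log(0.24/0.24)

pH = 3.43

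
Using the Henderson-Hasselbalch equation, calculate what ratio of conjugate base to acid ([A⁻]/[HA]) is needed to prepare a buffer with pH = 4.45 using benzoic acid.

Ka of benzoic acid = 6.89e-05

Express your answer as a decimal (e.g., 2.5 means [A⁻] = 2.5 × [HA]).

pKa = -log(6.89e-05) = 4.1618. pH = pKa + log([A⁻]/[HA]), so log([A⁻]/[HA]) = pH − pKa = 4.45 − 4.1618 = 0.2882. [A⁻]/[HA] = 10^(0.2882) = 1.94

[A⁻]/[HA] = 1.94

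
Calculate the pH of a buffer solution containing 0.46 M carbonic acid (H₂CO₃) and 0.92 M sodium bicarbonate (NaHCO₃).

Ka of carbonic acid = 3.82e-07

pKa = -log(3.82e-07) = 6.42. pH = pKa + log([A⁻]/[HA]) = 6.42 + log(0.92/0.46)

pH = 6.72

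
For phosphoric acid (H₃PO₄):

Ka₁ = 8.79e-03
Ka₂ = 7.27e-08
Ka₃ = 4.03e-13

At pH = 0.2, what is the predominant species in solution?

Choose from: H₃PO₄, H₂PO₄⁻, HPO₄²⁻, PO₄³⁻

pKa₁ = 2.06, pKa₂ = 7.14, pKa₃ = 12.39. For a polyprotic acid the predominant species crosses at each pKa: below pKa_n the protonated form dominates, above it the deprotonated form does. At pH = 0.2, the predominant species is H₃PO₄.

H₃PO₄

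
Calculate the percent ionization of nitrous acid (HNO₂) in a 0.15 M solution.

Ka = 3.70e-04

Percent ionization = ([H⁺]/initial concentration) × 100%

Using Ka equilibrium: x² + Ka×x - Ka×C = 0. Solving: [H⁺] = 7.2671e-03. Percent = (7.2671e-03/0.15) × 100

Percent ionization = 4.84%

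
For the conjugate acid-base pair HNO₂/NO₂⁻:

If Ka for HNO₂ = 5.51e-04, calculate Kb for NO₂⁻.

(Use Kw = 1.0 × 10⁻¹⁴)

For a conjugate pair Ka × Kb = Kw, so Kb = Kw/Ka = 1.0 × 10⁻¹⁴ / 5.51e-04 = 1.81e-11.

K_b = 1.81e-11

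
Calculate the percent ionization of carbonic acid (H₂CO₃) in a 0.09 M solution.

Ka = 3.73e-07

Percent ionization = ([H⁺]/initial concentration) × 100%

Using Ka equilibrium: x² + Ka×x - Ka×C = 0. Solving: [H⁺] = 1.8303e-04. Percent = (1.8303e-04/0.09) × 100

Percent ionization = 0.203%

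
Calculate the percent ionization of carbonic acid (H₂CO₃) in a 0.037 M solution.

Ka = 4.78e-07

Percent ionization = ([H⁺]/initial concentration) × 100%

Using Ka equilibrium: x² + Ka×x - Ka×C = 0. Solving: [H⁺] = 1.3275e-04. Percent = (1.3275e-04/0.037) × 100

Percent ionization = 0.359%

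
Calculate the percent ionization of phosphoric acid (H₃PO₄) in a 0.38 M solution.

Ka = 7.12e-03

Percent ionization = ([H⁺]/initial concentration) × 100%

Using Ka equilibrium: x² + Ka×x - Ka×C = 0. Solving: [H⁺] = 4.8577e-02. Percent = (4.8577e-02/0.38) × 100

Percent ionization = 12.8%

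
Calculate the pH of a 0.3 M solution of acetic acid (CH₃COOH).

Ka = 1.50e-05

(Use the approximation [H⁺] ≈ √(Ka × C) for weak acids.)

[H⁺] = √(Ka × C) = √(1.50e-05 × 0.3) = 2.1213e-03. pH = -log(2.1213e-03)

pH = 2.67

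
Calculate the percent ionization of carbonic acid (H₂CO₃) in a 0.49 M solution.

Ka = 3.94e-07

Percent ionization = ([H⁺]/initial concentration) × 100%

Using Ka equilibrium: x² + Ka×x - Ka×C = 0. Solving: [H⁺] = 4.3919e-04. Percent = (4.3919e-04/0.49) × 100

Percent ionization = 0.0896%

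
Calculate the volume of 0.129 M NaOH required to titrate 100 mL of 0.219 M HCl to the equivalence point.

At equivalence: moles acid = moles base. moles HCl = 0.219 × 100/1000 = 0.0219 mol. V_base = moles / 0.129 × 1000 = 169.8 mL.

V_{base} = 169.8 mL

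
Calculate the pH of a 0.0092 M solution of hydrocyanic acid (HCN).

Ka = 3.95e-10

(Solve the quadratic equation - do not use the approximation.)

x² + Ka×x - Ka×C = 0. Using quadratic formula: [H⁺] = 1.9061e-06

pH = 5.72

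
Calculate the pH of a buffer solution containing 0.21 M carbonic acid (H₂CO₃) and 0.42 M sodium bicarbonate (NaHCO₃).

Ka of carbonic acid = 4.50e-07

pKa = -log(4.50e-07) = 6.35. pH = pKa + log([A⁻]/[HA]) = 6.35 + log(0.42/0.21)

pH = 6.65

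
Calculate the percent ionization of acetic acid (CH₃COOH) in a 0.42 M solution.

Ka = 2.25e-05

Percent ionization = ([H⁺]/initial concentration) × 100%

Using Ka equilibrium: x² + Ka×x - Ka×C = 0. Solving: [H⁺] = 3.0629e-03. Percent = (3.0629e-03/0.42) × 100

Percent ionization = 0.729%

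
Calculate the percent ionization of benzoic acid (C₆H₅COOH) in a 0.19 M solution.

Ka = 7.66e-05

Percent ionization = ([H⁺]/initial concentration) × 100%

Using Ka equilibrium: x² + Ka×x - Ka×C = 0. Solving: [H⁺] = 3.7769e-03. Percent = (3.7769e-03/0.19) × 100

Percent ionization = 1.99%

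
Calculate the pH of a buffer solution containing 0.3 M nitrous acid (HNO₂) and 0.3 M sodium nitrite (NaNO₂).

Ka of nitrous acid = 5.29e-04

pKa = -log(5.29e-04) = 3.28. pH = pKa + log([A⁻]/[HA]) = 3.28 + log(0.3/0.3)

pH = 3.28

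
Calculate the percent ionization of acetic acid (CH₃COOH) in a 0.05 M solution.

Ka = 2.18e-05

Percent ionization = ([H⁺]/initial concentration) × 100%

Using Ka equilibrium: x² + Ka×x - Ka×C = 0. Solving: [H⁺] = 1.0332e-03. Percent = (1.0332e-03/0.05) × 100

Percent ionization = 2.07%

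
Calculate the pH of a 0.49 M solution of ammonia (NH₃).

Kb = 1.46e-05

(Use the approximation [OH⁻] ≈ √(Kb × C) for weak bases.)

[OH⁻] = √(Kb × C) = √(1.46e-05 × 0.49) = 2.6747e-03. pOH = 2.57, pH = 14 - pOH

pH = 11.43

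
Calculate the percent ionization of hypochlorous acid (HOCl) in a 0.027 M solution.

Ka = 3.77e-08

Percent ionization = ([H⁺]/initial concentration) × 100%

Using Ka equilibrium: x² + Ka×x - Ka×C = 0. Solving: [H⁺] = 3.1886e-05. Percent = (3.1886e-05/0.027) × 100

Percent ionization = 0.118%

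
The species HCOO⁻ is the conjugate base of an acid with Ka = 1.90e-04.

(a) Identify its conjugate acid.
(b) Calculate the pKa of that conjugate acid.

(a) The conjugate acid is formed by adding one H⁺ to HCOO⁻, giving HCOOH. (b) pKa = -log(Ka) = -log(1.90e-04) = 3.72.

Conjugate acid: HCOOH; pK_a = 3.72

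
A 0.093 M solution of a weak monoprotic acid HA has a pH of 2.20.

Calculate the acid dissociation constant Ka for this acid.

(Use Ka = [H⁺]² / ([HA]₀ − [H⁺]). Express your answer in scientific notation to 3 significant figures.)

[H⁺] = 10^(−pH) = 10^(−2.20) = 6.310e-03 M. For HA ⇌ H⁺ + A⁻, Ka = [H⁺][A⁻]/[HA] = [H⁺]² / ([HA]₀ − [H⁺]) = (6.310e-03)² / (0.093 − 6.310e-03) = 4.59e-04.

K_a = 4.59e-04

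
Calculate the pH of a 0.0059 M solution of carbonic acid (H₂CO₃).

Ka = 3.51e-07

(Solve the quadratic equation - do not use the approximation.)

x² + Ka×x - Ka×C = 0. Using quadratic formula: [H⁺] = 4.5332e-05

pH = 4.34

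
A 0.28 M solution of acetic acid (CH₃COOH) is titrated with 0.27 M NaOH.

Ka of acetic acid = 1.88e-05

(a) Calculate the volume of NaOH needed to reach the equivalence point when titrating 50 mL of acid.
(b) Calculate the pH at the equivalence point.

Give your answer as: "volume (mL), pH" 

moles acid = 0.28 × 50/1000 = 0.014 mol; V_base = moles/0.27 × 1000 = 51.9 mL. At equivalence only the conjugate base is present: [A⁻] = 0.014/0.102 = 1.3745e-01 M. Kb = Kw/Ka = 5.32e-10; [OH⁻] = √(Kb × [A⁻]) = 8.5507e-06; pOH = 5.07; pH = 14 - pOH = 8.93.

V = 51.9 mL, pH = 8.93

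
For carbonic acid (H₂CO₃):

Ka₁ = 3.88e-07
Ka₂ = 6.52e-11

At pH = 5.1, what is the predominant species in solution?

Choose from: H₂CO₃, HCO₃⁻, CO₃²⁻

pKa₁ = 6.41, pKa₂ = 10.19. For a polyprotic acid the predominant species crosses at each pKa: below pKa_n the protonated form dominates, above it the deprotonated form does. At pH = 5.1, the predominant species is H₂CO₃.

H₂CO₃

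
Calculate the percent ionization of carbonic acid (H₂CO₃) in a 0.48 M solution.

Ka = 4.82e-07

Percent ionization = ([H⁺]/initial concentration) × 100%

Using Ka equilibrium: x² + Ka×x - Ka×C = 0. Solving: [H⁺] = 4.8076e-04. Percent = (4.8076e-04/0.48) × 100

Percent ionization = 0.1%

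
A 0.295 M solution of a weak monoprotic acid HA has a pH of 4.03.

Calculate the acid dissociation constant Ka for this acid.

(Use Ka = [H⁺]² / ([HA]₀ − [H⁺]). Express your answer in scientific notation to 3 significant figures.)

[H⁺] = 10^(−pH) = 10^(−4.03) = 9.333e-05 M. For HA ⇌ H⁺ + A⁻, Ka = [H⁺][A⁻]/[HA] = [H⁺]² / ([HA]₀ − [H⁺]) = (9.333e-05)² / (0.295 − 9.333e-05) = 2.95e-08.

K_a = 2.95e-08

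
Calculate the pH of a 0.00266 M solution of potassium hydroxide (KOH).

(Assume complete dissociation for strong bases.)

[OH⁻] = 0.00266 M for strong base. pOH = -log[OH⁻] = 2.58, pH = 14 - pOH

pH = 11.42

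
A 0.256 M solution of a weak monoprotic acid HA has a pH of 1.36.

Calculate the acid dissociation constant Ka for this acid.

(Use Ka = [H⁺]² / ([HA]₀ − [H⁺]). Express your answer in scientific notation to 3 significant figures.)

[H⁺] = 10^(−pH) = 10^(−1.36) = 4.365e-02 M. For HA ⇌ H⁺ + A⁻, Ka = [H⁺][A⁻]/[HA] = [H⁺]² / ([HA]₀ − [H⁺]) = (4.365e-02)² / (0.256 − 4.365e-02) = 8.97e-03.

K_a = 8.97e-03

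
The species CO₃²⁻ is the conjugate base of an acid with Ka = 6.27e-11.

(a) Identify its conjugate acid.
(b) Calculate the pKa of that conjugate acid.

(a) The conjugate acid is formed by adding one H⁺ to CO₃²⁻, giving HCO₃⁻. (b) pKa = -log(Ka) = -log(6.27e-11) = 10.20.

Conjugate acid: HCO₃⁻; pK_a = 10.20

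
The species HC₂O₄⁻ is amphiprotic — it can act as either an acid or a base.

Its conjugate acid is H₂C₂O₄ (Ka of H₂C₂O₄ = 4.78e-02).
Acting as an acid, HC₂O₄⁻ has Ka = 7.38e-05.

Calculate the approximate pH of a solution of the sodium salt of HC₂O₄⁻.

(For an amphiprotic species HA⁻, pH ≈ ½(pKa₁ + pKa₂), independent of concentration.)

pKa₁ = -log(4.78e-02) = 1.32; pKa₂ = -log(7.38e-05) = 4.13. For an amphiprotic species, pH ≈ ½(pKa₁ + pKa₂) = ½(1.32 + 4.13) = 2.73.

pH = 2.73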